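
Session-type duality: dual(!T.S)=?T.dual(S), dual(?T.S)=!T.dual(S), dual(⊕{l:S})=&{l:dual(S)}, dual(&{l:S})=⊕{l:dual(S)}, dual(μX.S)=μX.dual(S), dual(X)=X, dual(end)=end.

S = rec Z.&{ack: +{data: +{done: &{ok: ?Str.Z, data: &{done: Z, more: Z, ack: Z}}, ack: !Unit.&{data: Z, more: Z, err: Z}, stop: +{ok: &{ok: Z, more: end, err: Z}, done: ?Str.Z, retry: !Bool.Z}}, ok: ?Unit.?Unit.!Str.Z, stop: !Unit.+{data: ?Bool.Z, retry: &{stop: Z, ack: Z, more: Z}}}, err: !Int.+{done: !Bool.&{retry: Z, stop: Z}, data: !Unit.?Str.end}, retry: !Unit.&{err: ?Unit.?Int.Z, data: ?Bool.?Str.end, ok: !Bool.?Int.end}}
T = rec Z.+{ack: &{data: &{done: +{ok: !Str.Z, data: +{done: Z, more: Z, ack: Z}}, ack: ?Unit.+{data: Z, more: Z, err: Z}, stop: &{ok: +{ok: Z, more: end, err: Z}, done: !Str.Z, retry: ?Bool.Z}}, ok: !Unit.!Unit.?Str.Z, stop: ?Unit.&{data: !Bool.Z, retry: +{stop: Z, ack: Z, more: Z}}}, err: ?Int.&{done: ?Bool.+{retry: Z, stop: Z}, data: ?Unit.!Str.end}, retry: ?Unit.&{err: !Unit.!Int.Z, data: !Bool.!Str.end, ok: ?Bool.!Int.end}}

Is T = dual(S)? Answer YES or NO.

NO

rec Z vs rec Z  match (binder kept)
  &{ack,err,retry} vs +{ack,err,retry}  match same labels
    • ack:
      +{data,ok,stop} vs &{data,ok,stop}  match same labels
        • data:
          +{done,ack,stop} vs &{done,ack,stop}  match same labels
            • done:
              &{ok,data} vs +{ok,data}  match same labels
                • ok:
                  ?Str vs !Str  match
                    Z vs Z  match
                • data:
                  &{done,more,ack} vs +{done,more,ack}  match same labels
                    • done:
                      Z vs Z  match
                    • more:
                      Z vs Z  match
                    • ack:
                      Z vs Z  match
            • ack:
              !Unit vs ?Unit  match
                &{data,more,err} vs +{data,more,err}  match same labels
                  • data:
                    Z vs Z  match
                  • more:
                    Z vs Z  match
                  • err:
                    Z vs Z  match
            • stop:
              +{ok,done,retry} vs &{ok,done,retry}  match same labels
                • ok:
                  &{ok,more,err} vs +{ok,more,err}  match same labels
                    • ok:
                      Z vs Z  match
                    • more:
                      end vs end  match
                    • err:
                      Z vs Z  match
                • done:
                  ?Str vs !Str  match
                    Z vs Z  match
                • retry:
                  !Bool vs ?Bool  match
                    Z vs Z  match
        • ok:
          ?Unit vs !Unit  match
            ?Unit vs !Unit  match
              !Str vs ?Str  match
                Z vs Z  match
        • stop:
          !Unit vs ?Unit  match
            +{data,retry} vs &{data,retry}  match same labels
              • data:
                ?Bool vs !Bool  match
                  Z vs Z  match
              • retry:
                &{stop,ack,more} vs +{stop,ack,more}  match same labels
                  • stop:
                    Z vs Z  match
                  • ack:
                    Z vs Z  match
                  • more:
                    Z vs Z  match
    • err:
      !Int vs ?Int  match
        +{done,data} vs &{done,data}  match same labels
          • done:
            !Bool vs ?Bool  match
              &{retry,stop} vs +{retry,stop}  match same labels
                • retry:
                  Z vs Z  match
                • stop:
                  Z vs Z  match
          • data:
            !Unit vs ?Unit  match
              ?Str vs !Str  match
                end vs end  match
    • retry:
      !Unit vs ?Unit  match
        &{err,data,ok} vs &{err,data,ok}  ✗ choice polarity not flipped — not dual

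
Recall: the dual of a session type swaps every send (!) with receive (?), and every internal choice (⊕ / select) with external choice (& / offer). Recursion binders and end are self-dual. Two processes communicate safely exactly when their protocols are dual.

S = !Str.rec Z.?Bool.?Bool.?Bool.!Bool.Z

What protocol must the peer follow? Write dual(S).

?Str.rec Z.!Bool.!Bool.!Bool.?Bool.Z

!Str → ?Str
  rec Z → rec Z  (binder kept)
    ?Bool → !Bool
      ?Bool → !Bool
        ?Bool → !Bool
          !Bool → ?Bool
            Z ↦ Z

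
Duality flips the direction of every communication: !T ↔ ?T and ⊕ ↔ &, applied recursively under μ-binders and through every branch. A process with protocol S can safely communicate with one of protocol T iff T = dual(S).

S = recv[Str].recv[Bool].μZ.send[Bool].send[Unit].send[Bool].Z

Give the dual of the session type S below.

recv[Str] → send[Str]
  recv[Bool] → send[Bool]
    μZ → μZ  (μ self-dual)
      send[Bool] → recv[Bool]
        send[Unit] → recv[Unit]
          send[Bool] → recv[Bool]
            Z self-dual

send[Str].send[Bool].μZ.recv[Bool].recv[Unit].recv[Bool].Z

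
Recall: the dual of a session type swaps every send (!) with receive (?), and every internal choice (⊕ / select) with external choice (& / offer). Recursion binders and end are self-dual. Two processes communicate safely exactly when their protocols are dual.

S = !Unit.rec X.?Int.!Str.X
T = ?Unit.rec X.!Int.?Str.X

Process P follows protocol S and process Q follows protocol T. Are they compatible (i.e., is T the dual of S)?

!Unit | ?Unit  ✓
  rec X | rec X  ✓ (rec unchanged)
    ?Int | !Int  ✓
      !Str | ?Str  ✓
        X | X  ✓

YES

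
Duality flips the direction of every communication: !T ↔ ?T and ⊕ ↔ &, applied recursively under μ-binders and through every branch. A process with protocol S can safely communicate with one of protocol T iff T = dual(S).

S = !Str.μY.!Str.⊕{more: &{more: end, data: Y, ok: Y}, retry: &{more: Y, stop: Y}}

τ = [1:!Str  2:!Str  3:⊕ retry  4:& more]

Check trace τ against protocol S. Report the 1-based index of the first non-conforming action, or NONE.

NONE

@1 !Str  match  cont: μY.…
@2 !Str  match  cont: ⊕{more: &{more: end, data: μY.…, ok: μY.…}, retry: &{more: μY.…, stop: μY.…}}
@3 ⊕ retry  match  cont: &{more: μY.…, stop: μY.…}
@4 & more  match  cont: μY.…
τ conforms to S (length 4)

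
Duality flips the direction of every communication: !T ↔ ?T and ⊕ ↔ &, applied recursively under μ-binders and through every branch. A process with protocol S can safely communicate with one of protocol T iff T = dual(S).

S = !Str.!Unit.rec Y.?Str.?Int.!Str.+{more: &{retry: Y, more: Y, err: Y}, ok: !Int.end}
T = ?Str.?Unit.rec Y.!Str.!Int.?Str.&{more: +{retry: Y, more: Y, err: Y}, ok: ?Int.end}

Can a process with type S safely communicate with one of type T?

!Str ‖ ?Str  match
  !Unit ‖ ?Unit  match
    rec Y ‖ rec Y  match (rec unchanged)
      ?Str ‖ !Str  match
        ?Int ‖ !Int  match
          !Str ‖ ?Str  match
            +{more,ok} ‖ &{more,ok}  match labels match
              case more:
                &{retry,more,err} ‖ +{retry,more,err}  match labels match
                  case retry:
                    Y ‖ Y  match
                  case more:
                    Y ‖ Y  match
                  case err:
                    Y ‖ Y  match
              case ok:
                !Int ‖ ?Int  match
                  end ‖ end  match

YES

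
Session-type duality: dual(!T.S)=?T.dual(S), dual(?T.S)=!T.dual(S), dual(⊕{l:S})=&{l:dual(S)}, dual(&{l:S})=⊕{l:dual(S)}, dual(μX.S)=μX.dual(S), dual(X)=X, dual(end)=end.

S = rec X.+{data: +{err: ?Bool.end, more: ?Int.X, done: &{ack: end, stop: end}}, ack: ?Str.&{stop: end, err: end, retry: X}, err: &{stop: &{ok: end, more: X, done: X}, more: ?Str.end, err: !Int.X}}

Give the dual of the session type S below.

rec X.&{data: &{err: !Bool.end, more: !Int.X, done: +{ack: end, stop: end}}, ack: !Str.+{stop: end, err: end, retry: X}, err: +{stop: +{ok: end, more: X, done: X}, more: !Str.end, err: ?Int.X}}

rec X ↦ rec X  (μ self-dual)
  +{data,ack,err} ↦ &{data,ack,err}  (select→offer)
    [data]
      +{err,more,done} ↦ &{err,more,done}  (select→offer)
        [err]
          ?Bool ↦ !Bool
            end self-dual
        [more]
          ?Int ↦ !Int
            X self-dual
        [done]
          &{ack,stop} ↦ +{ack,stop}  (offer→select)
            [ack]
              end self-dual
            [stop]
              end self-dual
    [ack]
      ?Str ↦ !Str
        &{stop,err,retry} ↦ +{stop,err,retry}  (offer→select)
          [stop]
            end self-dual
          [err]
            end self-dual
          [retry]
            X self-dual
    [err]
      &{stop,more,err} ↦ +{stop,more,err}  (offer→select)
        [stop]
          &{ok,more,done} ↦ +{ok,more,done}  (offer→select)
            [ok]
              end self-dual
            [more]
              X self-dual
            [done]
              X self-dual
        [more]
          ?Str ↦ !Str
            end self-dual
        [err]
          !Int ↦ ?Int
            X self-dual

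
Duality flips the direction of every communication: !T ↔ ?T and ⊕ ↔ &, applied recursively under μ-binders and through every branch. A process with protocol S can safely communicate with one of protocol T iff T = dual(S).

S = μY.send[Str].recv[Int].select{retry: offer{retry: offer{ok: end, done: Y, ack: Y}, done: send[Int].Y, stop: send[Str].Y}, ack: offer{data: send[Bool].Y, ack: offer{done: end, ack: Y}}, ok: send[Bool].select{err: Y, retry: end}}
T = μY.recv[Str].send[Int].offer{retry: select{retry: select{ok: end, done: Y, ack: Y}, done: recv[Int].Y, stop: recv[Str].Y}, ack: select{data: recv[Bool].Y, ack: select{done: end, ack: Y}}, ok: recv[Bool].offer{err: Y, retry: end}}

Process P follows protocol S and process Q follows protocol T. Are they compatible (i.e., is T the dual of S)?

YES

μY ‖ μY  ok (μ self-dual)
  send[Str] ‖ recv[Str]  ok
    recv[Int] ‖ send[Int]  ok
      select{retry,ack,ok} ‖ offer{retry,ack,ok}  ok labels match
        [retry]
          offer{retry,done,stop} ‖ select{retry,done,stop}  ok labels match
            [retry]
              offer{ok,done,ack} ‖ select{ok,done,ack}  ok labels match
                [ok]
                  end ‖ end  ok
                [done]
                  Y ‖ Y  ok
                [ack]
                  Y ‖ Y  ok
            [done]
              send[Int] ‖ recv[Int]  ok
                Y ‖ Y  ok
            [stop]
              send[Str] ‖ recv[Str]  ok
                Y ‖ Y  ok
        [ack]
          offer{data,ack} ‖ select{data,ack}  ok labels match
            [data]
              send[Bool] ‖ recv[Bool]  ok
                Y ‖ Y  ok
            [ack]
              offer{done,ack} ‖ select{done,ack}  ok labels match
                [done]
                  end ‖ end  ok
                [ack]
                  Y ‖ Y  ok
        [ok]
          send[Bool] ‖ recv[Bool]  ok
            select{err,retry} ‖ offer{err,retry}  ok labels match
              [err]
                Y ‖ Y  ok
              [retry]
                end ‖ end  ok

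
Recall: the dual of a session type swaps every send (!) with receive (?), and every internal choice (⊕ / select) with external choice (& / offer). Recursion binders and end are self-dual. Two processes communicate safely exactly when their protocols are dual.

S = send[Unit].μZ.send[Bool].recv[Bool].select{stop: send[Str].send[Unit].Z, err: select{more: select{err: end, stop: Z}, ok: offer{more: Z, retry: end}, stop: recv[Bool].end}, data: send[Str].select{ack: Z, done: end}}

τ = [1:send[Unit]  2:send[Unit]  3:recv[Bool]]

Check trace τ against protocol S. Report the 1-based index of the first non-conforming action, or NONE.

2

step 1: send[Unit]  match  now at μZ.…
step 2: got send[Unit], protocol expects send[Bool]  ✗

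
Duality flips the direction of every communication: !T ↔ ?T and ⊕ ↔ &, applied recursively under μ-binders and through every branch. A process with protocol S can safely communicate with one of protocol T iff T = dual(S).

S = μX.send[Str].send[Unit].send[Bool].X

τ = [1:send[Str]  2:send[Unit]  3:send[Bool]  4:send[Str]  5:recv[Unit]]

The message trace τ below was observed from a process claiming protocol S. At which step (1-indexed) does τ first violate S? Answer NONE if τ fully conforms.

5

step 1: send[Str]  ✓  now at send[Unit].send[Bool].μX.…
step 2: send[Unit]  ✓  now at send[Bool].μX.…
step 3: send[Bool]  ✓  now at μX.…
step 4: send[Str]  ✓  now at send[Unit].send[Bool].μX.…
step 5: got recv[Unit], protocol expects send[Unit]  ✗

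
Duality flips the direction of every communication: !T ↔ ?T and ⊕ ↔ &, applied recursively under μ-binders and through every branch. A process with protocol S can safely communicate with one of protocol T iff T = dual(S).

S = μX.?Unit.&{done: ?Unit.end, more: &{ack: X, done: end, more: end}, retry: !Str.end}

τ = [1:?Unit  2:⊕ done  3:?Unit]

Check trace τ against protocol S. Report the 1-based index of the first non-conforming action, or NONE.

@1 ?Unit  ok  cont: &{done: ?Unit.end, more: &{ack: μX.…, done: end, more: end}, retry: !Str.end}
@2 got ⊕ done, protocol expects & done or & more or & retry  ✗

2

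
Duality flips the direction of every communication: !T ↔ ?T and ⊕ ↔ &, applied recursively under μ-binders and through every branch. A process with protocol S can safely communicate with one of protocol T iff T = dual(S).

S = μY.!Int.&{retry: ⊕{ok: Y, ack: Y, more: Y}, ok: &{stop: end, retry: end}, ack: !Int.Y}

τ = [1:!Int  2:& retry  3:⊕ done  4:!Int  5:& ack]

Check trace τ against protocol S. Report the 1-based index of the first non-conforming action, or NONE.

@1 !Int  ok  cont: &{retry: ⊕{ok: μY.…, ack: μY.…, more: μY.…}, ok: &{stop: end, retry: end}, ack: !Int.μY.…}
@2 & retry  ok  cont: ⊕{ok: μY.…, ack: μY.…, more: μY.…}
@3 got ⊕ done, protocol expects ⊕ ok or ⊕ ack or ⊕ more  ✗

3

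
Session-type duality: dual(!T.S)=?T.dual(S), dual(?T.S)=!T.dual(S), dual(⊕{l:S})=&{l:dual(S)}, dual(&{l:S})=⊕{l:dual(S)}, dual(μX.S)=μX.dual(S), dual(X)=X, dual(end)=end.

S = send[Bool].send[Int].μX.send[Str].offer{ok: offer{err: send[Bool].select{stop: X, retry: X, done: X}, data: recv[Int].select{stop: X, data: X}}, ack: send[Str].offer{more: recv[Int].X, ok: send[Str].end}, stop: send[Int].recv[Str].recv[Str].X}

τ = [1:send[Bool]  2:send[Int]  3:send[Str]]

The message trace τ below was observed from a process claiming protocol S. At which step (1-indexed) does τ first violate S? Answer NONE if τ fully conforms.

NONE

[1] send[Bool]  ✓  cont: send[Int].μX.…
[2] send[Int]  ✓  cont: μX.…
[3] send[Str]  ✓  cont: offer{ok: offer{err: send[Bool].select{stop: μX.…, retry: μX.…, done: μX.…}, data: recv[Int].select{stop: μX.…, data: μX.…}}, ack: send[Str].offer{more: recv[Int].μX.…, ok: send[Str].end}, stop: send[Int].recv[Str].recv[Str].μX.…}
trace exhausted — no violation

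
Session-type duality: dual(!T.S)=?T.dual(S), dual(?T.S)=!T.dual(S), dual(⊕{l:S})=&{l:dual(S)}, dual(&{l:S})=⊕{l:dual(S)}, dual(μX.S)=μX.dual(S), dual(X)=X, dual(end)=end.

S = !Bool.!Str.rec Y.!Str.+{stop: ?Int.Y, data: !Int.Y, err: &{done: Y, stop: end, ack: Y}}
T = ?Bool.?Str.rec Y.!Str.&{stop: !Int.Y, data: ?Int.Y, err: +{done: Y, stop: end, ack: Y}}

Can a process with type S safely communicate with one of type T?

!Bool ‖ ?Bool  match
  !Str ‖ ?Str  match
    rec Y ‖ rec Y  match (μ self-dual)
      !Str ‖ !Str  ✗ same direction on both sides — not dual

NO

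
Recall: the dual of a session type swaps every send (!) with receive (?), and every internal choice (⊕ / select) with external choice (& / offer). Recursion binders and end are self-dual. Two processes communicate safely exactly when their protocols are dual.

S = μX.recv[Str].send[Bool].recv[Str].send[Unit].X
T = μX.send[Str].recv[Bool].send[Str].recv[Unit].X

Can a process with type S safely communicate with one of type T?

YES

μX | μX  ok (rec unchanged)
  recv[Str] | send[Str]  ok
    send[Bool] | recv[Bool]  ok
      recv[Str] | send[Str]  ok
        send[Unit] | recv[Unit]  ok
          X | X  ok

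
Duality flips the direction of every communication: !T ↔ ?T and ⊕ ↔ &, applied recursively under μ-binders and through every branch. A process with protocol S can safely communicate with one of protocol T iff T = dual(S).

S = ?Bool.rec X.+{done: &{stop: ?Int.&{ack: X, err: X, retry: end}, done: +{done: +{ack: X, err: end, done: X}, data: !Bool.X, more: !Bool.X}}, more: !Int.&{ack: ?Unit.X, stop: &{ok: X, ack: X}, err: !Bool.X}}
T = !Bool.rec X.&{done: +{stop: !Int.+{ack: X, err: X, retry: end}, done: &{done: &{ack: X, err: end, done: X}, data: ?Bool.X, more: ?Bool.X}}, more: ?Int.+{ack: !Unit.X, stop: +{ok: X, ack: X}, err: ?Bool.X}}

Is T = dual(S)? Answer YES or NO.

YES

?Bool ‖ !Bool  ok
  rec X ‖ rec X  ok (rec unchanged)
    +{done,more} ‖ &{done,more}  ok labels match
      case done:
        &{stop,done} ‖ +{stop,done}  ok labels match
          case stop:
            ?Int ‖ !Int  ok
              &{ack,err,retry} ‖ +{ack,err,retry}  ok labels match
                case ack:
                  X ‖ X  ok
                case err:
                  X ‖ X  ok
                case retry:
                  end ‖ end  ok
          case done:
            +{done,data,more} ‖ &{done,data,more}  ok labels match
              case done:
                +{ack,err,done} ‖ &{ack,err,done}  ok labels match
                  case ack:
                    X ‖ X  ok
                  case err:
                    end ‖ end  ok
                  case done:
                    X ‖ X  ok
              case data:
                !Bool ‖ ?Bool  ok
                  X ‖ X  ok
              case more:
                !Bool ‖ ?Bool  ok
                  X ‖ X  ok
      case more:
        !Int ‖ ?Int  ok
          &{ack,stop,err} ‖ +{ack,stop,err}  ok labels match
            case ack:
              ?Unit ‖ !Unit  ok
                X ‖ X  ok
            case stop:
              &{ok,ack} ‖ +{ok,ack}  ok labels match
                case ok:
                  X ‖ X  ok
                case ack:
                  X ‖ X  ok
            case err:
              !Bool ‖ ?Bool  ok
                X ‖ X  ok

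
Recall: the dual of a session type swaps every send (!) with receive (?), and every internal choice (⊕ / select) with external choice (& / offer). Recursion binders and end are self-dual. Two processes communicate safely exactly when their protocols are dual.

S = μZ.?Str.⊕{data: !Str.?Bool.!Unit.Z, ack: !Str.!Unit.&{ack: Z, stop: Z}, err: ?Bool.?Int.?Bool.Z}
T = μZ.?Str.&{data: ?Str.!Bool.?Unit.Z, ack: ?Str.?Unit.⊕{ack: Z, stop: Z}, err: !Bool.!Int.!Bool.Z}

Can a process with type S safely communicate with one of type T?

μZ vs μZ  match (rec unchanged)
  ?Str vs ?Str  ✗ same direction on both sides — not dual

NO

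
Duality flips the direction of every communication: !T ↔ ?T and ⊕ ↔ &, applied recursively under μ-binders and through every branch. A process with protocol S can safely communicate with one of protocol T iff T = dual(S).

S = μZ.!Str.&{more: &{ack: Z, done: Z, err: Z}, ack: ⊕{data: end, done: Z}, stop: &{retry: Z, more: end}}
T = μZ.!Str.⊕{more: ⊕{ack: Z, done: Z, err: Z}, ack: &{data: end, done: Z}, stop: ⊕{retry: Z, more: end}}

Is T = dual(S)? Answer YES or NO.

NO

μZ vs μZ  ok (binder kept)
  !Str vs !Str  ✗ same direction on both sides — not dual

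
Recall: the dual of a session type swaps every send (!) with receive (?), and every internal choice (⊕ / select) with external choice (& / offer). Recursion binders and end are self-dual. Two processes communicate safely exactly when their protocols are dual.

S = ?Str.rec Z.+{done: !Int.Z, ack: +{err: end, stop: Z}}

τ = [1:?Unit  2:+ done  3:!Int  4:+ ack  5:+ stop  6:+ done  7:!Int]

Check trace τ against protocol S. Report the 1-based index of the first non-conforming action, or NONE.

step 1: got ?Unit, protocol expects ?Str  ✗

1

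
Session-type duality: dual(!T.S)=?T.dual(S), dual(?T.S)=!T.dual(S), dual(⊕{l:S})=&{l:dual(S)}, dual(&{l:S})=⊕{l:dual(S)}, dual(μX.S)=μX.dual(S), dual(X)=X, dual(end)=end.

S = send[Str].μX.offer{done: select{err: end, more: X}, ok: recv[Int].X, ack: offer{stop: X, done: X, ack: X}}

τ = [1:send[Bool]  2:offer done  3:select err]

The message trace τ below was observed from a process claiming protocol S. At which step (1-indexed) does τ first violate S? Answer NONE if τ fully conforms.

1

[1] got send[Bool], protocol expects send[Str]  ✗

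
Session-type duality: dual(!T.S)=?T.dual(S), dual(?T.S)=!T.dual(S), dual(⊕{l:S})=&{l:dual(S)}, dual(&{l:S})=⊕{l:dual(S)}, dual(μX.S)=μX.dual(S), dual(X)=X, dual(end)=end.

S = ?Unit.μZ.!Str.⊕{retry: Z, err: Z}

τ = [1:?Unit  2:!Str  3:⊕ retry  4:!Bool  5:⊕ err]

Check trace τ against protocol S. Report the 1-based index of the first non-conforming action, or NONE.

@1 ?Unit  ✓  state: μZ.…
@2 !Str  ✓  state: ⊕{retry: μZ.…, err: μZ.…}
@3 ⊕ retry  ✓  state: μZ.…
@4 got !Bool, protocol expects !Str  ✗

4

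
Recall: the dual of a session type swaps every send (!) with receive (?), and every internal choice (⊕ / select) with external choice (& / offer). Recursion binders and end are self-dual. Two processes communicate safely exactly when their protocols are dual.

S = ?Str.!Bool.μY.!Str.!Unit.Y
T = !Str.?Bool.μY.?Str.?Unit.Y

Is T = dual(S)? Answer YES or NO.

YES

?Str | !Str  ok
  !Bool | ?Bool  ok
    μY | μY  ok (rec unchanged)
      !Str | ?Str  ok
        !Unit | ?Unit  ok
          Y | Y  ok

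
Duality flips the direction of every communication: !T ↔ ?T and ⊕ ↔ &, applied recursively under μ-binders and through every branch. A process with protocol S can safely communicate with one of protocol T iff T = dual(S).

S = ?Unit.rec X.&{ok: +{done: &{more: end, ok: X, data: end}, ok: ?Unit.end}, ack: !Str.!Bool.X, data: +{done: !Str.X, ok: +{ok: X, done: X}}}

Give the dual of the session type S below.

?Unit ↦ !Unit
  rec X ↦ rec X  (μ self-dual)
    &{ok,ack,data} ↦ +{ok,ack,data}  (&→⊕)
      [ok]
        +{done,ok} ↦ &{done,ok}  (select→offer)
          [done]
            &{more,ok,data} ↦ +{more,ok,data}  (&→⊕)
              [more]
                end self-dual
              [ok]
                X self-dual
              [data]
                end self-dual
          [ok]
            ?Unit ↦ !Unit
              end self-dual
      [ack]
        !Str ↦ ?Str
          !Bool ↦ ?Bool
            X self-dual
      [data]
        +{done,ok} ↦ &{done,ok}  (select→offer)
          [done]
            !Str ↦ ?Str
              X self-dual
          [ok]
            +{ok,done} ↦ &{ok,done}  (select→offer)
              [ok]
                X self-dual
              [done]
                X self-dual

!Unit.rec X.+{ok: &{done: +{more: end, ok: X, data: end}, ok: !Unit.end}, ack: ?Str.?Bool.X, data: &{done: ?Str.X, ok: &{ok: X, done: X}}}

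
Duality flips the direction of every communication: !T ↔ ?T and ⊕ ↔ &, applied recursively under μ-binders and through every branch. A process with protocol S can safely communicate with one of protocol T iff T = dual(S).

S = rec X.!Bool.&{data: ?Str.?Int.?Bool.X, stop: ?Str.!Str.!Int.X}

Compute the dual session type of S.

rec X.?Bool.+{data: !Str.!Int.!Bool.X, stop: !Str.?Str.?Int.X}

rec X = rec X  (binder kept)
  !Bool = ?Bool
    &{data,stop} = +{data,stop}  (&→⊕)
      case data:
        ?Str = !Str
          ?Int = !Int
            ?Bool = !Bool
              X ↦ X
      case stop:
        ?Str = !Str
          !Str = ?Str
            !Int = ?Int
              X ↦ X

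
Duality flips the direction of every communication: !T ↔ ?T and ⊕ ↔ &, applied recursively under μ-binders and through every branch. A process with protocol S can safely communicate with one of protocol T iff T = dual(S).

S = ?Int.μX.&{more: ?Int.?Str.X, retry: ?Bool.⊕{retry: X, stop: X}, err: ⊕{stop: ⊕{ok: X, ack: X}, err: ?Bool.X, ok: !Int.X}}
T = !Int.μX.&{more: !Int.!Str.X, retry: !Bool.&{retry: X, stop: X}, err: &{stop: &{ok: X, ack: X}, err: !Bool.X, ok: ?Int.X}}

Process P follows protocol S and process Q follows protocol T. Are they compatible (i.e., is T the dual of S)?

NO

?Int ‖ !Int  ok
  μX ‖ μX  ok (μ self-dual)
    &{more,retry,err} ‖ &{more,retry,err}  ✗ choice polarity not flipped — not dual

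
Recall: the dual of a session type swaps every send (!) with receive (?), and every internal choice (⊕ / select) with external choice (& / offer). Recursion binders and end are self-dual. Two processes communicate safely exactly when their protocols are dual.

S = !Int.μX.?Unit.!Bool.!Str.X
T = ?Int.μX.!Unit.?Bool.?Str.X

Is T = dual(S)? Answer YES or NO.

YES

!Int vs ?Int  ok
  μX vs μX  ok (μ self-dual)
    ?Unit vs !Unit  ok
      !Bool vs ?Bool  ok
        !Str vs ?Str  ok
          X vs X  ok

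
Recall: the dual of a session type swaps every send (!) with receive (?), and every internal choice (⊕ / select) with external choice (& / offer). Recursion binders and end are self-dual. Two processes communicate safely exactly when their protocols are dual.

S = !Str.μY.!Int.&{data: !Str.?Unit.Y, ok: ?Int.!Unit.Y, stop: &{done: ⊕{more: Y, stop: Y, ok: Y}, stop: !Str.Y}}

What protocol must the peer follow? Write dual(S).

?Str.μY.?Int.⊕{data: ?Str.!Unit.Y, ok: !Int.?Unit.Y, stop: ⊕{done: &{more: Y, stop: Y, ok: Y}, stop: ?Str.Y}}

!Str → ?Str
  μY → μY  (μ self-dual)
    !Int → ?Int
      &{data,ok,stop} → ⊕{data,ok,stop}  (offer→select)
        case data:
          !Str → ?Str
            ?Unit → !Unit
              dual(Y) = Y
        case ok:
          ?Int → !Int
            !Unit → ?Unit
              dual(Y) = Y
        case stop:
          &{done,stop} → ⊕{done,stop}  (offer→select)
            case done:
              ⊕{more,stop,ok} → &{more,stop,ok}  (select→offer)
                case more:
                  dual(Y) = Y
                case stop:
                  dual(Y) = Y
                case ok:
                  dual(Y) = Y
            case stop:
              !Str → ?Str
                dual(Y) = Y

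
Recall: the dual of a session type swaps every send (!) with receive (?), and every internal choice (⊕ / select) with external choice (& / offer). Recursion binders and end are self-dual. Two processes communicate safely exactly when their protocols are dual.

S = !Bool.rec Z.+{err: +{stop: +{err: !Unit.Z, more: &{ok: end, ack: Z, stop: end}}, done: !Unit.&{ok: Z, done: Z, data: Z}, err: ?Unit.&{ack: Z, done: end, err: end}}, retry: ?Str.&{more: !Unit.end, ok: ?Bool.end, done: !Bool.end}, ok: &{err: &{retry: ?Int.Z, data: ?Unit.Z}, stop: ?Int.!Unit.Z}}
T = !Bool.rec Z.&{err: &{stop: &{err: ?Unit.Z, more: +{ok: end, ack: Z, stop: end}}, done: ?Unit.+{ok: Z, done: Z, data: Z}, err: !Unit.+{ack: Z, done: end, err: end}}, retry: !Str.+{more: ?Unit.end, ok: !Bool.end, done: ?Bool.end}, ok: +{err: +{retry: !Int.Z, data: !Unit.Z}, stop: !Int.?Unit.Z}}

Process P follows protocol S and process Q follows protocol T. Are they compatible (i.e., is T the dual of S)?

NO

!Bool | !Bool  ✗ same direction on both sides — not dual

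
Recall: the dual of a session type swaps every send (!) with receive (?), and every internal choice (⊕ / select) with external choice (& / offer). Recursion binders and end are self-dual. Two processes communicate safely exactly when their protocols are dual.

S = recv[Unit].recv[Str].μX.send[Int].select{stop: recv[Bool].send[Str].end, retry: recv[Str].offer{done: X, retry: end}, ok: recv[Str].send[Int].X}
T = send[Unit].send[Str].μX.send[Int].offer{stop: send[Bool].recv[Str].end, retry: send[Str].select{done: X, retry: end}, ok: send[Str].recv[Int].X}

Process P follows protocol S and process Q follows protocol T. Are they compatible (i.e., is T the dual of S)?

recv[Unit] ‖ send[Unit]  ok
  recv[Str] ‖ send[Str]  ok
    μX ‖ μX  ok (μ self-dual)
      send[Int] ‖ send[Int]  ✗ same direction on both sides — not dual

NO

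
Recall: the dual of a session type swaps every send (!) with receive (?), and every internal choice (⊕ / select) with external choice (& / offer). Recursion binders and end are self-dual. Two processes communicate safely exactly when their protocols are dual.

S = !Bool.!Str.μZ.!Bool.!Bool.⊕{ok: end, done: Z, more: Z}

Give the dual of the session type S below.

?Bool.?Str.μZ.?Bool.?Bool.&{ok: end, done: Z, more: Z}

!Bool → ?Bool
  !Str → ?Str
    μZ → μZ  (binder kept)
      !Bool → ?Bool
        !Bool → ?Bool
          ⊕{ok,done,more} → &{ok,done,more}  (⊕→&)
            [ok]
              end self-dual
            [done]
              Z self-dual
            [more]
              Z self-dual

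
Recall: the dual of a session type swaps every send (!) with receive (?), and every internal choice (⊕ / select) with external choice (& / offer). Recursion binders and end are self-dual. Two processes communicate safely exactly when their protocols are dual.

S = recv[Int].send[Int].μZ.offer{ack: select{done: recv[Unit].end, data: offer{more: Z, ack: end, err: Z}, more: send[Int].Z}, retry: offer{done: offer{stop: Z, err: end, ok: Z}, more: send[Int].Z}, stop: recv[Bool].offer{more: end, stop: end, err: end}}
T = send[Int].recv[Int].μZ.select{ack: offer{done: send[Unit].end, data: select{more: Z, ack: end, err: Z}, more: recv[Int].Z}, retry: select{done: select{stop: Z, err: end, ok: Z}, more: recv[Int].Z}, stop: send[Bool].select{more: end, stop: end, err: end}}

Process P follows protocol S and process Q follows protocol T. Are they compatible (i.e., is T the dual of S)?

recv[Int] | send[Int]  ok
  send[Int] | recv[Int]  ok
    μZ | μZ  ok (binder kept)
      offer{ack,retry,stop} | select{ack,retry,stop}  ok label sets agree
        [ack]
          select{done,data,more} | offer{done,data,more}  ok label sets agree
            [done]
              recv[Unit] | send[Unit]  ok
                end | end  ok
            [data]
              offer{more,ack,err} | select{more,ack,err}  ok label sets agree
                [more]
                  Z | Z  ok
                [ack]
                  end | end  ok
                [err]
                  Z | Z  ok
            [more]
              send[Int] | recv[Int]  ok
                Z | Z  ok
        [retry]
          offer{done,more} | select{done,more}  ok label sets agree
            [done]
              offer{stop,err,ok} | select{stop,err,ok}  ok label sets agree
                [stop]
                  Z | Z  ok
                [err]
                  end | end  ok
                [ok]
                  Z | Z  ok
            [more]
              send[Int] | recv[Int]  ok
                Z | Z  ok
        [stop]
          recv[Bool] | send[Bool]  ok
            offer{more,stop,err} | select{more,stop,err}  ok label sets agree
              [more]
                end | end  ok
              [stop]
                end | end  ok
              [err]
                end | end  ok

YES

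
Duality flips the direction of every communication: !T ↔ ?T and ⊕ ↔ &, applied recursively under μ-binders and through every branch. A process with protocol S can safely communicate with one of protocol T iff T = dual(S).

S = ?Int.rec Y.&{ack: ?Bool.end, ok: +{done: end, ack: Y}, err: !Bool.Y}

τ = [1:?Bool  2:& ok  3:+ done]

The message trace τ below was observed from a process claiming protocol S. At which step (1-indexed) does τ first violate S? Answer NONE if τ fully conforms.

@1 got ?Bool, protocol expects ?Int  ✗

1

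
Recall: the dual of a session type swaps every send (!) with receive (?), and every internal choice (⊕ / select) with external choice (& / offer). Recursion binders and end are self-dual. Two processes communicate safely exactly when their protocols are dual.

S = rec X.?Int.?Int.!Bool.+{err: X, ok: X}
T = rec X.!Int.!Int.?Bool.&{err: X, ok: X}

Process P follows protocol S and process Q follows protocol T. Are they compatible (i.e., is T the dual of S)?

rec X ‖ rec X  ok (μ self-dual)
  ?Int ‖ !Int  ok
    ?Int ‖ !Int  ok
      !Bool ‖ ?Bool  ok
        +{err,ok} ‖ &{err,ok}  ok label sets agree
          [err]
            X ‖ X  ok
          [ok]
            X ‖ X  ok

YES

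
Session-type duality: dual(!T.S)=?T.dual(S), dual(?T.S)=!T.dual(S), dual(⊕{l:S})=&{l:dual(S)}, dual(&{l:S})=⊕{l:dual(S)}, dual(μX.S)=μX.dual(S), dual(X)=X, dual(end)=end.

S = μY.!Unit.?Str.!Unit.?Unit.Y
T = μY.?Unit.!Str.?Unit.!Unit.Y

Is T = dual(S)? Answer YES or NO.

YES

μY ‖ μY  match (μ self-dual)
  !Unit ‖ ?Unit  match
    ?Str ‖ !Str  match
      !Unit ‖ ?Unit  match
        ?Unit ‖ !Unit  match
          Y ‖ Y  match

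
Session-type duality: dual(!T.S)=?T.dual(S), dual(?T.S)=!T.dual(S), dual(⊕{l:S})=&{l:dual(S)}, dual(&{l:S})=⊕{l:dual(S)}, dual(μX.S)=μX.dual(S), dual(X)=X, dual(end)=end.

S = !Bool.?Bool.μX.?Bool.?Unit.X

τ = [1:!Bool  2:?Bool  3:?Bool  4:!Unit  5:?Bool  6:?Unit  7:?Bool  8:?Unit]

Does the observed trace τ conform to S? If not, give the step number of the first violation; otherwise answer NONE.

@1 !Bool  ✓  state: ?Bool.μX.…
@2 ?Bool  ✓  state: μX.…
@3 ?Bool  ✓  state: ?Unit.μX.…
@4 got !Unit, protocol expects ?Unit  ✗

4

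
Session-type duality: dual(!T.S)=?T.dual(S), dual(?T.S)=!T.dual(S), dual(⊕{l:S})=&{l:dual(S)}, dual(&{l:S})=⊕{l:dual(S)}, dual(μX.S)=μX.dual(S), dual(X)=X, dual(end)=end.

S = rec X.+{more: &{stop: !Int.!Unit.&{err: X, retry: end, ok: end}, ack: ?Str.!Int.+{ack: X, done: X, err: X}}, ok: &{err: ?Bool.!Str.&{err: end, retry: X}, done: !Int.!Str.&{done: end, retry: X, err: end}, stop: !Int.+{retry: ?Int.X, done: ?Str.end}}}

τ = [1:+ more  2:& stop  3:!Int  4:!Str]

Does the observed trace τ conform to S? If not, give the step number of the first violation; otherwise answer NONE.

@1 + more  ✓  residual = &{stop: !Int.!Unit.&{err: rec X.…, retry: end, ok: end}, ack: ?Str.!Int.+{ack: rec X.…, done: rec X.…, err: rec X.…}}
@2 & stop  ✓  residual = !Int.!Unit.&{err: rec X.…, retry: end, ok: end}
@3 !Int  ✓  residual = !Unit.&{err: rec X.…, retry: end, ok: end}
@4 got !Str, protocol expects !Unit  ✗

4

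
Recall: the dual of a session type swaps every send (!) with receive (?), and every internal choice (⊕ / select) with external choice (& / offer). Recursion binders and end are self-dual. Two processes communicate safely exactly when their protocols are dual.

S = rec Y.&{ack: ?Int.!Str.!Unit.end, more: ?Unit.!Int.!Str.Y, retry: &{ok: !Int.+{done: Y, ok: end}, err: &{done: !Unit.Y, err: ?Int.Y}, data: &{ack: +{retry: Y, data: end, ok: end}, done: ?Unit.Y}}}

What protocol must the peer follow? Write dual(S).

rec Y.+{ack: !Int.?Str.?Unit.end, more: !Unit.?Int.?Str.Y, retry: +{ok: ?Int.&{done: Y, ok: end}, err: +{done: ?Unit.Y, err: !Int.Y}, data: +{ack: &{retry: Y, data: end, ok: end}, done: !Unit.Y}}}

rec Y ↦ rec Y  (μ self-dual)
  &{ack,more,retry} ↦ +{ack,more,retry}  (external→internal)
    case ack:
      ?Int ↦ !Int
        !Str ↦ ?Str
          !Unit ↦ ?Unit
            end self-dual
    case more:
      ?Unit ↦ !Unit
        !Int ↦ ?Int
          !Str ↦ ?Str
            Y self-dual
    case retry:
      &{ok,err,data} ↦ +{ok,err,data}  (external→internal)
        case ok:
          !Int ↦ ?Int
            +{done,ok} ↦ &{done,ok}  (select→offer)
              case done:
                Y self-dual
              case ok:
                end self-dual
        case err:
          &{done,err} ↦ +{done,err}  (external→internal)
            case done:
              !Unit ↦ ?Unit
                Y self-dual
            case err:
              ?Int ↦ !Int
                Y self-dual
        case data:
          &{ack,done} ↦ +{ack,done}  (external→internal)
            case ack:
              +{retry,data,ok} ↦ &{retry,data,ok}  (select→offer)
                case retry:
                  Y self-dual
                case data:
                  end self-dual
                case ok:
                  end self-dual
            case done:
              ?Unit ↦ !Unit
                Y self-dual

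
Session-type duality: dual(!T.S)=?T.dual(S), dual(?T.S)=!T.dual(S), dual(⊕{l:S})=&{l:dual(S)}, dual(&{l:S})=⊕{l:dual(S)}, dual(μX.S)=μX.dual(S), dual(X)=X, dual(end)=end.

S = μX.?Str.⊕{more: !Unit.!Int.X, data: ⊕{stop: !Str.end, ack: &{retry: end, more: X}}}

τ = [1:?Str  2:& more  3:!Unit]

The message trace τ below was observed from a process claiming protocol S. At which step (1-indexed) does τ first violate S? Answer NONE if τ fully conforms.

2

[1] ?Str  ok  now at ⊕{more: !Unit.!Int.μX.…, data: ⊕{stop: !Str.end, ack: &{retry: end, more: μX.…}}}
[2] got & more, protocol expects ⊕ more or ⊕ data  ✗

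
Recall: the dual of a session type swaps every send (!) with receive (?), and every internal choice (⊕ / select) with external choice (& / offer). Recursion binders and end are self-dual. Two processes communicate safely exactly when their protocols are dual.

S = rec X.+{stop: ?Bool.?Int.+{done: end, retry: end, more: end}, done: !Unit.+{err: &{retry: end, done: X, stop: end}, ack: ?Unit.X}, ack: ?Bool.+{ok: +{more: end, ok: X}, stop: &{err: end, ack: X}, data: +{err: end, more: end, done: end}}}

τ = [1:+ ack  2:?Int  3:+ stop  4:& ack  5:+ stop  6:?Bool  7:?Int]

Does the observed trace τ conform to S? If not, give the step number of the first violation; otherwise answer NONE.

[1] + ack  ok  cont: ?Bool.+{ok: +{more: end, ok: rec X.…}, stop: &{err: end, ack: rec X.…}, data: +{err: end, more: end, done: end}}
[2] got ?Int, protocol expects ?Bool  ✗

2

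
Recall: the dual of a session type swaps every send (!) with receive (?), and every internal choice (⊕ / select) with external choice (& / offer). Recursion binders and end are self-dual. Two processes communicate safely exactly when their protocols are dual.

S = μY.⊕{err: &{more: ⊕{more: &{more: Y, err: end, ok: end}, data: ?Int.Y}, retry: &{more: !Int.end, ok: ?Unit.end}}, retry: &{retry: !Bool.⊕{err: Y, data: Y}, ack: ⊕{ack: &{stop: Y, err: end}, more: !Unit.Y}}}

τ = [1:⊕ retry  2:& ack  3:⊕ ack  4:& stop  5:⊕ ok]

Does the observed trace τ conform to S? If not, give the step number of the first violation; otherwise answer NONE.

5

step 1: ⊕ retry  match  state: &{retry: !Bool.⊕{err: μY.…, data: μY.…}, ack: ⊕{ack: &{stop: μY.…, err: end}, more: !Unit.μY.…}}
step 2: & ack  match  state: ⊕{ack: &{stop: μY.…, err: end}, more: !Unit.μY.…}
step 3: ⊕ ack  match  state: &{stop: μY.…, err: end}
step 4: & stop  match  state: μY.…
step 5: got ⊕ ok, protocol expects ⊕ err or ⊕ retry  ✗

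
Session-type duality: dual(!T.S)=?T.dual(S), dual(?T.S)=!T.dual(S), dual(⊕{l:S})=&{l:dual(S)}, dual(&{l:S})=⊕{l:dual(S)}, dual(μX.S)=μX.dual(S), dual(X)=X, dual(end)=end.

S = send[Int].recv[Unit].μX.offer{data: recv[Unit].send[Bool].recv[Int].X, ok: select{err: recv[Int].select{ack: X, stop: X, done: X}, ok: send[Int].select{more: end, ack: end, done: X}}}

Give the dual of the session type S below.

send[Int] → recv[Int]
  recv[Unit] → send[Unit]
    μX → μX  (μ self-dual)
      offer{data,ok} → select{data,ok}  (external→internal)
        • data:
          recv[Unit] → send[Unit]
            send[Bool] → recv[Bool]
              recv[Int] → send[Int]
                dual(X) = X
        • ok:
          select{err,ok} → offer{err,ok}  (internal→external)
            • err:
              recv[Int] → send[Int]
                select{ack,stop,done} → offer{ack,stop,done}  (internal→external)
                  • ack:
                    dual(X) = X
                  • stop:
                    dual(X) = X
                  • done:
                    dual(X) = X
            • ok:
              send[Int] → recv[Int]
                select{more,ack,done} → offer{more,ack,done}  (internal→external)
                  • more:
                    dual(end) = end
                  • ack:
                    dual(end) = end
                  • done:
                    dual(X) = X

recv[Int].send[Unit].μX.select{data: send[Unit].recv[Bool].send[Int].X, ok: offer{err: send[Int].offer{ack: X, stop: X, done: X}, ok: recv[Int].offer{more: end, ack: end, done: X}}}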